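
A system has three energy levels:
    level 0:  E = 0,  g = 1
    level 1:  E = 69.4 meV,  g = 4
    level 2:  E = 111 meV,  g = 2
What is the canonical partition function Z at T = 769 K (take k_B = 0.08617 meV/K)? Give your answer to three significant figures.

Z = 2.78

k_BT = 0.08617 × 769 K = 66.265 meV.
Eᵢ/kT = 0, 1.0473, 1.6751.
Z = Σ gᵢe^(−Eᵢ/kT) = 1·e^(−0) + 4·e^(−1.0473) + 2·e^(−1.6751) = 1.0000 + 1.4035 + 0.37458 = 2.7781.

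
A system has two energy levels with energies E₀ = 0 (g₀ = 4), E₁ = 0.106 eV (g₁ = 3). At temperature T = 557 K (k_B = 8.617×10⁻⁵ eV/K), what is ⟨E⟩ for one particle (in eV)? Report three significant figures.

0.00807 eV

k_BT = 8.617×10⁻⁵ × 557 K = 0.047997 eV.
Eᵢ/kT = 0, 2.2085.
Z = Σ gᵢe^(−Eᵢ/kT) = 4·e^(−0) + 3·e^(−2.2085) = 4.0000 + 0.32960 = 4.3296.
⟨E⟩ = Σ Eᵢ gᵢe^(−Eᵢ/kT) / Z = (0·4.0000 + 0.106·0.32960) / 4.3296 = 0.00807 eV.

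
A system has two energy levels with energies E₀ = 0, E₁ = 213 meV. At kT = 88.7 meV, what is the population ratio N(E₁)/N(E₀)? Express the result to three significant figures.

0.0906

n₁/n₀ = exp[−(E₁−E₀)/kT] = exp(−(213 meV)/(88.7 meV)) = exp(-2.4014) = 0.0906.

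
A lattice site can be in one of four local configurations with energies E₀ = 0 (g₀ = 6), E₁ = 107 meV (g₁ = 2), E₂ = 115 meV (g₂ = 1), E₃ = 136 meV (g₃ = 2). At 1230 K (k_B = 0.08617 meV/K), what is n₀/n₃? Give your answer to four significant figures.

k_BT = 0.08617 × 1230 K = 105.989 meV.
n₀/n₃ = (g₀/g₃) exp[−(E₀−E₃)/kT] = (6/2) × exp(−(-136 meV)/(105.989 meV)) = (6/2) × exp(1.28315) = 10.82.

10.82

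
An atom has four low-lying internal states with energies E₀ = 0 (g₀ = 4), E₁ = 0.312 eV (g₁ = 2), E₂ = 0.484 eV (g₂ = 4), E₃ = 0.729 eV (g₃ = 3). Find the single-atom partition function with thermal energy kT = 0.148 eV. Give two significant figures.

Z = 4.4

Eᵢ/kT = 0, 2.108, 3.270, 4.926.
Z = Σ gᵢe^(−Eᵢ/kT) = 4·e^(−0) + 2·e^(−2.108) + 4·e^(−3.270) + 3·e^(−4.926) = 4.000 + 0.2430 + 0.1520 + 0.02177 = 4.417.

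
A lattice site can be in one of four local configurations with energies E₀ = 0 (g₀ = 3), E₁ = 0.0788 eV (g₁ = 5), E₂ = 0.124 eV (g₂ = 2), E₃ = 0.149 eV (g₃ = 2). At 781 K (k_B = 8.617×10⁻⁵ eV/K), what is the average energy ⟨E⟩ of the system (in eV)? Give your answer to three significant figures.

0.0381 eV

k_BT = 8.617×10⁻⁵ × 781 K = 0.067299 eV.
Eᵢ/kT = 0, 1.1709, 1.8425, 2.2140.
Z = Σ gᵢe^(−Eᵢ/kT) = 3·e^(−0) + 5·e^(−1.1709) + 2·e^(−1.8425) + 2·e^(−2.2140) = 3.0000 + 1.5504 + 0.31684 + 0.21853 = 5.0858.
⟨E⟩ = Σ Eᵢ gᵢe^(−Eᵢ/kT) / Z = (0·3.0000 + 0.0788·1.5504 + 0.124·0.31684 + 0.149·0.21853) / 5.0858 = 0.0381 eV.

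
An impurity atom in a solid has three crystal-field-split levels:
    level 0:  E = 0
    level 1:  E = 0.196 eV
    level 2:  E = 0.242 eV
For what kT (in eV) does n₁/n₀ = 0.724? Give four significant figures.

n₁/n₀ = exp[−(E₁−E₀)/kT] = 0.724.
⇒ (E₁−E₀)/kT = ln(1/0.724) = ln(1.38122) = 0.322967.
kT = 0.196 eV / 0.322967 = 0.6069 eV.

0.6069 eV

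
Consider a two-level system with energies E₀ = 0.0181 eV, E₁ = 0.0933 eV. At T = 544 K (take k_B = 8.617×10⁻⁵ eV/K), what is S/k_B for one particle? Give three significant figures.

0.452

k_BT = 8.617×10⁻⁵ × 544 K = 0.046876 eV.
Eᵢ/kT = 0.38613, 1.9904.
Z = Σ e^(−Eᵢ/kT) = e^(−0.38613) + e^(−1.9904) = 0.67968 + 0.13664 = 0.81632.
⟨E⟩ = Σ EᵢPᵢ = 0.030687 eV.
S/k_B = ln Z + ⟨E⟩/kT = ln(0.81632) + 0.030687/0.046876 = -0.20295 + 0.65464 = 0.452.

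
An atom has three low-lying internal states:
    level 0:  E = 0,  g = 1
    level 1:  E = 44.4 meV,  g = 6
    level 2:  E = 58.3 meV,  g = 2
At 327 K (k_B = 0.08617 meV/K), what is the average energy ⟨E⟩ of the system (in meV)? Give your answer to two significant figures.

28 meV

k_BT = 0.08617 × 327 K = 28.18 meV.
Eᵢ/kT = 0, 1.576, 2.069.
Z = Σ gᵢe^(−Eᵢ/kT) = 1·e^(−0) + 6·e^(−1.576) + 2·e^(−2.069) = 1.000 + 1.241 + 0.2526 = 2.494.
⟨E⟩ = Σ Eᵢ gᵢe^(−Eᵢ/kT) / Z = (0·1.000 + 44.4·1.241 + 58.3·0.2526) / 2.494 = 28 meV.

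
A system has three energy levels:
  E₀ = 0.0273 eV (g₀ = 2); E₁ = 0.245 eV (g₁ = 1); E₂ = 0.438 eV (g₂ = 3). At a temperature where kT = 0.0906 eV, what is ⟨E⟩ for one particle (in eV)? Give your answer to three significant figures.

Eᵢ/kT = 0.30132, 2.7042, 4.8344.
Z = Σ gᵢe^(−Eᵢ/kT) = 2·e^(−0.30132) + 1·e^(−2.7042) + 3·e^(−4.8344) = 1.4797 + 0.066924 + 0.023854 = 1.5705.
⟨E⟩ = Σ Eᵢ gᵢe^(−Eᵢ/kT) / Z = (0.0273·1.4797 + 0.245·0.066924 + 0.438·0.023854) / 1.5705 = 0.0428 eV.

0.0428 eV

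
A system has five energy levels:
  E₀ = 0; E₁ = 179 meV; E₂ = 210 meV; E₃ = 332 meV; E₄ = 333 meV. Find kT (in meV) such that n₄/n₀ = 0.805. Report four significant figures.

n₄/n₀ = exp[−(E₄−E₀)/kT] = 0.805.
⇒ (E₄−E₀)/kT = ln(1/0.805) = ln(1.24224) = 0.216916.
kT = 333 meV / 0.216916 = 1535 meV.

1535 meV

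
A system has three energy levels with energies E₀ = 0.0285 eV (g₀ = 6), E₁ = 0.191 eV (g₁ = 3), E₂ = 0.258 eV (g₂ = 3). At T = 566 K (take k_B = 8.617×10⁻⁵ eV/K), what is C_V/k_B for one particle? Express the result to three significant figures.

0.286

k_BT = 8.617×10⁻⁵ × 566 K = 0.048772 eV.
Eᵢ/kT = 0.58435, 3.9162, 5.2899.
Z = Σ gᵢe^(−Eᵢ/kT) = 6·e^(−0.58435) + 3·e^(−3.9162) + 3·e^(−5.2899) = 3.3448 + 0.059750 + 0.015127 = 3.4197.
⟨E⟩ = 0.032354 eV, ⟨E²⟩ = 0.0017263 eV².
C_V/k_B = (⟨E²⟩ − ⟨E⟩²)/(kT)² = (0.0017263 − 0.0010468)/0.0023787 = 0.286.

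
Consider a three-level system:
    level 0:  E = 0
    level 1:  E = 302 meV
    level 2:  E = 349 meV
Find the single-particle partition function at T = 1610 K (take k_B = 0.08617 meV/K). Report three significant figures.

Z = 1.19

k_BT = 0.08617 × 1610 K = 138.73 meV.
Eᵢ/kT = 0, 2.1769, 2.5157.
Z = Σ e^(−Eᵢ/kT) = e^(−0) + e^(−2.1769) + e^(−2.5157) = 1.0000 + 0.11339 + 0.080806 = 1.1942.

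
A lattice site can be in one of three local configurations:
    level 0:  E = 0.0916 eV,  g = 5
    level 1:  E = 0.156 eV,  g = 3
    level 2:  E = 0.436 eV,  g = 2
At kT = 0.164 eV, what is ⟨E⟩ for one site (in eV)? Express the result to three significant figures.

Eᵢ/kT = 0.55854, 0.95122, 2.6585.
Z = Σ gᵢe^(−Eᵢ/kT) = 5·e^(−0.55854) + 3·e^(−0.95122) + 2·e^(−2.6585) = 2.8602 + 1.1588 + 0.14011 = 4.1591.
⟨E⟩ = Σ Eᵢ gᵢe^(−Eᵢ/kT) / Z = (0.0916·2.8602 + 0.156·1.1588 + 0.436·0.14011) / 4.1591 = 0.121 eV.

0.121 eV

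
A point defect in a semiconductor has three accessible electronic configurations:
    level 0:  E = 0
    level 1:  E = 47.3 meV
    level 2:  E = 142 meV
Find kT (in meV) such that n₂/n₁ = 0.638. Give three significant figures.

211 meV

n₂/n₁ = exp[−(E₂−E₁)/kT] = 0.638.
⇒ (E₂−E₁)/kT = ln(1/0.638) = ln(1.5674) = 0.44942.
kT = 94.7 meV / 0.44942 = 211 meV.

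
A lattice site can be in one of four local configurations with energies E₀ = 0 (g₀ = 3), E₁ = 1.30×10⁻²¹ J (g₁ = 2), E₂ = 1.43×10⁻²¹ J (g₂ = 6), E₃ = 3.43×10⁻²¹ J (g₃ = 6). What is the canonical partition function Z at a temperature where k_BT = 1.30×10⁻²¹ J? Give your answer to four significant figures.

Eᵢ/kT = 0, 1.00000, 1.10000, 2.63846.
Z = Σ gᵢe^(−Eᵢ/kT) = 3·e^(−0) + 2·e^(−1.00000) + 6·e^(−1.10000) + 6·e^(−2.63846) = 3.00000 + 0.735759 + 1.99723 + 0.428828 = 6.16182.

Z = 6.162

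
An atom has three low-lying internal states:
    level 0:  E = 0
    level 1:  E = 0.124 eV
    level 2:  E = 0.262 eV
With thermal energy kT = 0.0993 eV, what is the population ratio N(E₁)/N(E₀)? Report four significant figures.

0.2869

n₁/n₀ = exp[−(E₁−E₀)/kT] = exp(−(0.124 eV)/(0.0993 eV)) = exp(-1.24874) = 0.2869.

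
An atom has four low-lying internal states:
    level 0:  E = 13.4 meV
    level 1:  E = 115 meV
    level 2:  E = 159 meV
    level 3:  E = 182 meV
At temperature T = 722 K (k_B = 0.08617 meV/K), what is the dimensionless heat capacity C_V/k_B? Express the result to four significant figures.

0.8470

k_BT = 0.08617 × 722 K = 62.2147 meV.
Eᵢ/kT = 0.215383, 1.84844, 2.55567, 2.92535.
Z = Σ e^(−Eᵢ/kT) = e^(−0.215383) + e^(−1.84844) + e^(−2.55567) + e^(−2.92535) = 0.806233 + 0.157483 + 0.0776402 + 0.0536459 = 1.09500.
⟨E⟩ = 46.5958 meV, ⟨E²⟩ = 5449.56 meV².
C_V/k_B = (⟨E²⟩ − ⟨E⟩²)/(kT)² = (5449.56 − 2171.17)/3870.67 = 0.8470.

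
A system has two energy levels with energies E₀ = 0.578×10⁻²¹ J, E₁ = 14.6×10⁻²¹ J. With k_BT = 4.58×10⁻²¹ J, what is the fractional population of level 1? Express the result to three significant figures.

Eᵢ/kT = 0.12620, 3.1878.
Z = Σ e^(−Eᵢ/kT) = e^(−0.12620) + e^(−3.1878) = 0.88144 + 0.041263 = 0.92270.
P₁ = e^(−E₁/kT) / Z = 0.041263/0.92270 = 0.0447.

0.0447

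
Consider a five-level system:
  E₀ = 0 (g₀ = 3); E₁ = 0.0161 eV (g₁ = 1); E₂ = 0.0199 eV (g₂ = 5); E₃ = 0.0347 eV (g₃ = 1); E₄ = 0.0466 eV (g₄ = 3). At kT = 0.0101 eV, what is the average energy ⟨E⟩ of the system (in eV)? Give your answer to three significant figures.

Eᵢ/kT = 0, 1.5941, 1.9703, 3.4356, 4.6139.
Z = Σ gᵢe^(−Eᵢ/kT) = 3·e^(−0) + 1·e^(−1.5941) + 5·e^(−1.9703) + 1·e^(−3.4356) + 3·e^(−4.6139) = 3.0000 + 0.20309 + 0.69708 + 0.032206 + 0.029739 = 3.9621.
⟨E⟩ = Σ Eᵢ gᵢe^(−Eᵢ/kT) / Z = (0·3.0000 + 0.0161·0.20309 + 0.0199·0.69708 + 0.0347·0.032206 + 0.0466·0.029739) / 3.9621 = 0.00496 eV.

0.00496 eV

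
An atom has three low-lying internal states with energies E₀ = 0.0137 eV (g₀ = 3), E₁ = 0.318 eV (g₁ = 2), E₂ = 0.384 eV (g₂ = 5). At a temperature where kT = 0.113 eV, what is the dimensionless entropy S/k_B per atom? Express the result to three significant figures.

Eᵢ/kT = 0.12124, 2.8142, 3.3982.
Z = Σ gᵢe^(−Eᵢ/kT) = 3·e^(−0.12124) + 2·e^(−2.8142) + 5·e^(−3.3982) = 2.6575 + 0.11991 + 0.16717 = 2.9446.
⟨E⟩ = Σ EᵢPᵢ = 0.047114 eV.
S/k_B = ln Z + ⟨E⟩/kT = ln(2.9446) + 0.047114/0.113 = 1.0800 + 0.41694 = 1.50.

1.50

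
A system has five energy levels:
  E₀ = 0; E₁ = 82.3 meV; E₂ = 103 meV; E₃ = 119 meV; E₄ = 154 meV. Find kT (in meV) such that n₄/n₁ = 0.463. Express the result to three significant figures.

n₄/n₁ = exp[−(E₄−E₁)/kT] = 0.463.
⇒ (E₄−E₁)/kT = ln(1/0.463) = ln(2.1598) = 0.77002.
kT = 71.7 meV / 0.77002 = 93.1 meV.

93.1 meV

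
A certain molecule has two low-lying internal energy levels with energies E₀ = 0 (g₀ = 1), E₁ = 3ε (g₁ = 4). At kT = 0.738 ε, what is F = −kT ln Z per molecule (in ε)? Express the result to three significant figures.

-0.0490 ε

Eᵢ/kT = 0, 4.0650.
Z = Σ gᵢe^(−Eᵢ/kT) = 1·e^(−0) + 4·e^(−4.0650) = 1.0000 + 0.068652 = 1.0687.
F = −kT ln Z = −0.738 × ln(1.0687) = −0.738 × 0.066443 = -0.0490 ε.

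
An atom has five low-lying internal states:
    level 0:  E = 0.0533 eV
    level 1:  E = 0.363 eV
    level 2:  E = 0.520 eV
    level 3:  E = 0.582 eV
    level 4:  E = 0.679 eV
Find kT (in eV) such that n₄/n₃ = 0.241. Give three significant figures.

0.0682 eV

n₄/n₃ = exp[−(E₄−E₃)/kT] = 0.241.
⇒ (E₄−E₃)/kT = ln(1/0.241) = ln(4.1494) = 1.4230.
kT = 0.097 eV / 1.4230 = 0.0682 eV.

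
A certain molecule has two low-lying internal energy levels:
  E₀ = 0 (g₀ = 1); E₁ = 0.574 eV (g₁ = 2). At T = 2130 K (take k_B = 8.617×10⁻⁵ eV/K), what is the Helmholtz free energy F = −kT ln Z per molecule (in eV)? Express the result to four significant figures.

-0.01542 eV

k_BT = 8.617×10⁻⁵ × 2130 K = 0.183542 eV.
Eᵢ/kT = 0, 3.12735.
Z = Σ gᵢe^(−Eᵢ/kT) = 1·e^(−0) + 2·e^(−3.12735) = 1.00000 + 0.0876676 = 1.08767.
F = −kT ln Z = −0.183542 × ln(1.08767) = −0.183542 × 0.0840378 = -0.01542 eV.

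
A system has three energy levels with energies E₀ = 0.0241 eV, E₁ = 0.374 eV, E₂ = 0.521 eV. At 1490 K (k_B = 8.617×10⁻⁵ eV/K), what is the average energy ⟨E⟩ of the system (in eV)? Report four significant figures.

0.05475 eV

k_BT = 8.617×10⁻⁵ × 1490 K = 0.128393 eV.
Eᵢ/kT = 0.187705, 2.91293, 4.05785.
Z = Σ e^(−Eᵢ/kT) = e^(−0.187705) + e^(−2.91293) + e^(−4.05785) = 0.828859 + 0.0543163 + 0.0172861 = 0.900461.
⟨E⟩ = Σ Eᵢ e^(−Eᵢ/kT) / Z = (0.0241·0.828859 + 0.374·0.0543163 + 0.521·0.0172861) / 0.900461 = 0.05475 eV.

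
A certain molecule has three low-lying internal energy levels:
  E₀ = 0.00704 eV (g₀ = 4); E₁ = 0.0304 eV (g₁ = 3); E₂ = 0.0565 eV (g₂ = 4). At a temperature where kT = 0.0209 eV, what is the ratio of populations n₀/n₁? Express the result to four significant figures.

n₀/n₁ = (g₀/g₁) exp[−(E₀−E₁)/kT] = (4/3) × exp(−(-0.02336 eV)/(0.0209 eV)) = (4/3) × exp(1.11770) = 4.077.

4.077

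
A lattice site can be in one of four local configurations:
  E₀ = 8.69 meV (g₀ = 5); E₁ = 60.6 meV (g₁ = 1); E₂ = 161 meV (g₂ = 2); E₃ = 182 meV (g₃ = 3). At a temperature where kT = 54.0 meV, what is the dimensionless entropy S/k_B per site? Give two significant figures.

Eᵢ/kT = 0.1609, 1.122, 2.981, 3.370.
Z = Σ gᵢe^(−Eᵢ/kT) = 5·e^(−0.1609) + 1·e^(−1.122) + 2·e^(−2.981) + 3·e^(−3.370) = 4.257 + 0.3256 + 0.1015 + 0.1032 = 4.787.
⟨E⟩ = Σ EᵢPᵢ = 19.19 meV.
S/k_B = ln Z + ⟨E⟩/kT = ln(4.787) + 19.19/54.0 = 1.566 + 0.3554 = 1.9.

1.9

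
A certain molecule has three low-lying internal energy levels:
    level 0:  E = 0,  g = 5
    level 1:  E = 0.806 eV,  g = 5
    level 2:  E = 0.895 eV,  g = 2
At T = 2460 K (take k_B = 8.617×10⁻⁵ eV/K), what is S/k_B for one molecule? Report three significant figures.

1.74

k_BT = 8.617×10⁻⁵ × 2460 K = 0.21198 eV.
Eᵢ/kT = 0, 3.8022, 4.2221.
Z = Σ gᵢe^(−Eᵢ/kT) = 5·e^(−0) + 5·e^(−3.8022) + 2·e^(−4.2221) = 5.0000 + 0.11161 + 0.029336 = 5.1409.
⟨E⟩ = Σ EᵢPᵢ = 0.022606 eV.
S/k_B = ln Z + ⟨E⟩/kT = ln(5.1409) + 0.022606/0.21198 = 1.6372 + 0.10664 = 1.74.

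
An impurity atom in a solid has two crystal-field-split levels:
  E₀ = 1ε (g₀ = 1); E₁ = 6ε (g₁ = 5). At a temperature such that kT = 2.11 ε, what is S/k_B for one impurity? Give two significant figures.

1.1

Eᵢ/kT = 0.4739, 2.844.
Z = Σ gᵢe^(−Eᵢ/kT) = 1·e^(−0.4739) + 5·e^(−2.844) = 0.6226 + 0.2910 = 0.9136.
⟨E⟩ = Σ EᵢPᵢ = 2.593 ε.
S/k_B = ln Z + ⟨E⟩/kT = ln(0.9136) + 2.593/2.11 = -0.09036 + 1.229 = 1.1.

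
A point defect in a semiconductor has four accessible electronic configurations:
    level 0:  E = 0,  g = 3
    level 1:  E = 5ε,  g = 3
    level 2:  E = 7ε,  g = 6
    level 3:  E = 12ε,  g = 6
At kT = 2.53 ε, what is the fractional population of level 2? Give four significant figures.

0.09809

Eᵢ/kT = 0, 1.97628, 2.76680, 4.74308.
Z = Σ gᵢe^(−Eᵢ/kT) = 3·e^(−0) + 3·e^(−1.97628) + 6·e^(−2.76680) + 6·e^(−4.74308) = 3.00000 + 0.415751 + 0.377177 + 0.0522706 = 3.84520.
P₂ = g₂ e^(−E₂/kT) / Z = 0.377177/3.84520 = 0.09809.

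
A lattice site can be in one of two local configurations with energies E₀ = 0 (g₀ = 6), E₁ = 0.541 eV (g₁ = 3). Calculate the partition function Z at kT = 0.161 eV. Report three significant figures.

Z = 6.10

Eᵢ/kT = 0, 3.3602.
Z = Σ gᵢe^(−Eᵢ/kT) = 6·e^(−0) + 3·e^(−3.3602) = 6.0000 + 0.10418 = 6.1042.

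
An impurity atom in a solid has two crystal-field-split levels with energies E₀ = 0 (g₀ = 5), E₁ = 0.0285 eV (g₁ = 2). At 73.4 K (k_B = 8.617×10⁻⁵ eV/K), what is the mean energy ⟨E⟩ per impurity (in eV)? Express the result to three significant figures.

k_BT = 8.617×10⁻⁵ × 73.4 K = 0.0063249 eV.
Eᵢ/kT = 0, 4.5060.
Z = Σ gᵢe^(−Eᵢ/kT) = 5·e^(−0) + 2·e^(−4.5060) = 5.0000 + 0.022085 = 5.0221.
⟨E⟩ = Σ Eᵢ gᵢe^(−Eᵢ/kT) / Z = (0·5.0000 + 0.0285·0.022085) / 5.0221 = 0.000125 eV.

0.000125 eV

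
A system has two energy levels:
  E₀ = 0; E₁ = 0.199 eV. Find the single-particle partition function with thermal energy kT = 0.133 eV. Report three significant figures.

Z = 1.22

Eᵢ/kT = 0, 1.4962.
Z = Σ e^(−Eᵢ/kT) = e^(−0) + e^(−1.4962) = 1.0000 + 0.22398 = 1.2240.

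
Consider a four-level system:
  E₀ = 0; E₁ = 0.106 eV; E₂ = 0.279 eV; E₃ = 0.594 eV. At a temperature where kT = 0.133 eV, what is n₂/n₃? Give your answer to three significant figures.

n₂/n₃ = exp[−(E₂−E₃)/kT] = exp(−(-0.315 eV)/(0.133 eV)) = exp(2.3684) = 10.7.

10.7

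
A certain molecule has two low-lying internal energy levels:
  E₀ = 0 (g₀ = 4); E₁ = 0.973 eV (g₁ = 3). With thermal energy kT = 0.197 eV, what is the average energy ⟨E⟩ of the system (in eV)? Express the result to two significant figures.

Eᵢ/kT = 0, 4.939.
Z = Σ gᵢe^(−Eᵢ/kT) = 4·e^(−0) + 3·e^(−4.939) = 4.000 + 0.02149 = 4.021.
⟨E⟩ = Σ Eᵢ gᵢe^(−Eᵢ/kT) / Z = (0·4.000 + 0.973·0.02149) / 4.021 = 0.0052 eV.

0.0052 eV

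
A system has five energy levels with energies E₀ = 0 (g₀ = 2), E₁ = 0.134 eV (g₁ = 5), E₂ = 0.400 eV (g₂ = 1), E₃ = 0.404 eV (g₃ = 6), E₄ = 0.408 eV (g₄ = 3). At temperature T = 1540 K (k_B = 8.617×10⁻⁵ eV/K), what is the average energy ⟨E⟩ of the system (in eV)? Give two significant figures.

k_BT = 8.617×10⁻⁵ × 1540 K = 0.1327 eV.
Eᵢ/kT = 0, 1.010, 3.014, 3.044, 3.075.
Z = Σ gᵢe^(−Eᵢ/kT) = 2·e^(−0) + 5·e^(−1.010) + 1·e^(−3.014) + 6·e^(−3.044) + 3·e^(−3.075) = 2.000 + 1.821 + 0.04909 + 0.2859 + 0.1386 = 4.295.
⟨E⟩ = Σ Eᵢ gᵢe^(−Eᵢ/kT) / Z = (0·2.000 + 0.134·1.821 + 0.400·0.04909 + 0.404·0.2859 + 0.408·0.1386) / 4.295 = 0.10 eV.

0.10 eV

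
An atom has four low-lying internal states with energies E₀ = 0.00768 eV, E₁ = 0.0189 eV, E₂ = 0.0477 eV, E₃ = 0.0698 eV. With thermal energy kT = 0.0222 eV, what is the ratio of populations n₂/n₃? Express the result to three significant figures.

2.71

n₂/n₃ = exp[−(E₂−E₃)/kT] = exp(−(-0.0221 eV)/(0.0222 eV)) = exp(0.99550) = 2.71.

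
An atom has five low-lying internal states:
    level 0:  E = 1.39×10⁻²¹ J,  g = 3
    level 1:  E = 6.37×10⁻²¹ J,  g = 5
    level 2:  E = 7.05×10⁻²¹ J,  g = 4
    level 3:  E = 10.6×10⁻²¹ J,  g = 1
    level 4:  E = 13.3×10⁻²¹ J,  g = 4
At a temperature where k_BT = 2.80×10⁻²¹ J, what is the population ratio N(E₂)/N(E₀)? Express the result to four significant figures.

n₂/n₀ = (g₂/g₀) exp[−(E₂−E₀)/kT] = (4/3) × exp(−(5.66 ×10⁻²¹ J)/(2.80 ×10⁻²¹ J)) = (4/3) × exp(-2.02143) = 0.1766.

0.1766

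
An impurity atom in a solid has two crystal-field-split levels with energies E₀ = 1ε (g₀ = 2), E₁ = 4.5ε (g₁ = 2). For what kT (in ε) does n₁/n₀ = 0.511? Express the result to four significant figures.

n₁/n₀ = (g₁/g₀) exp[−(E₁−E₀)/kT] = 0.511.
⇒ (E₁−E₀)/kT = ln((2/2)/0.511) = ln(1.95695) = 0.671387.
kT = 3.5ε / 0.671387 = 5.213 ε.

5.213 ε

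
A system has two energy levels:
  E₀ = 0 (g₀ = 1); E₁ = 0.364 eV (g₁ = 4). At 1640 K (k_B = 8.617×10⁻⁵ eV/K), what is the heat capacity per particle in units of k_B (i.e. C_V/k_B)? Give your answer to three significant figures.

k_BT = 8.617×10⁻⁵ × 1640 K = 0.14132 eV.
Eᵢ/kT = 0, 2.5757.
Z = Σ gᵢe^(−Eᵢ/kT) = 1·e^(−0) + 4·e^(−2.5757) = 1.0000 + 0.30440 = 1.3044.
⟨E⟩ = 0.084944 eV, ⟨E²⟩ = 0.030920 eV².
C_V/k_B = (⟨E²⟩ − ⟨E⟩²)/(kT)² = (0.030920 − 0.0072155)/0.019971 = 1.19.

1.19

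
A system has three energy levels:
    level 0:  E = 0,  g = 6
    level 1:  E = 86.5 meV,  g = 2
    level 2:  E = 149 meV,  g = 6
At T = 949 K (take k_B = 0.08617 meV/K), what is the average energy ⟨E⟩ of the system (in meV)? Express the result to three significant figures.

26.7 meV

k_BT = 0.08617 × 949 K = 81.775 meV.
Eᵢ/kT = 0, 1.0578, 1.8221.
Z = Σ gᵢe^(−Eᵢ/kT) = 6·e^(−0) + 2·e^(−1.0578) + 6·e^(−1.8221) = 6.0000 + 0.69444 + 0.97012 = 7.6646.
⟨E⟩ = Σ Eᵢ gᵢe^(−Eᵢ/kT) / Z = (0·6.0000 + 86.5·0.69444 + 149·0.97012) / 7.6646 = 26.7 meV.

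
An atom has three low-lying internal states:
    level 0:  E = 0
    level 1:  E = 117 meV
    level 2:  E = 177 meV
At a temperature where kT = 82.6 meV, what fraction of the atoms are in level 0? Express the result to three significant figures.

0.735

Eᵢ/kT = 0, 1.4165, 2.1429.
Z = Σ e^(−Eᵢ/kT) = e^(−0) + e^(−1.4165) + e^(−2.1429) = 1.0000 + 0.24256 + 0.11731 = 1.3599.
P₀ = e^(−E₀/kT) / Z = 1.0000/1.3599 = 0.735.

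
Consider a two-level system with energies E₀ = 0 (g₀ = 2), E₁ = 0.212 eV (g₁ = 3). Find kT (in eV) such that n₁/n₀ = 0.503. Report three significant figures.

n₁/n₀ = (g₁/g₀) exp[−(E₁−E₀)/kT] = 0.503.
⇒ (E₁−E₀)/kT = ln((3/2)/0.503) = ln(2.9821) = 1.0926.
kT = 0.212 eV / 1.0926 = 0.194 eV.

0.194 eV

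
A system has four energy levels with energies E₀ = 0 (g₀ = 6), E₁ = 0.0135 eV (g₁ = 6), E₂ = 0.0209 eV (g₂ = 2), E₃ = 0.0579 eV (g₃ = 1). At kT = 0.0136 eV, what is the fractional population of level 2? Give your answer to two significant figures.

0.050

Eᵢ/kT = 0, 0.9926, 1.537, 4.257.
Z = Σ gᵢe^(−Eᵢ/kT) = 6·e^(−0) + 6·e^(−0.9926) + 2·e^(−1.537) + 1·e^(−4.257) = 6.000 + 2.224 + 0.4301 + 0.01416 = 8.668.
P₂ = g₂ e^(−E₂/kT) / Z = 0.4301/8.668 = 0.050.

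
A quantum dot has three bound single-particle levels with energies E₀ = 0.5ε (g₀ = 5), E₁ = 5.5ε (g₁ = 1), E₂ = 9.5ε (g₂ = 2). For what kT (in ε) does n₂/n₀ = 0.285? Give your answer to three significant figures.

26.6 ε

n₂/n₀ = (g₂/g₀) exp[−(E₂−E₀)/kT] = 0.285.
⇒ (E₂−E₀)/kT = ln((2/5)/0.285) = ln(1.4035) = 0.33897.
kT = 9.0ε / 0.33897 = 26.6 ε.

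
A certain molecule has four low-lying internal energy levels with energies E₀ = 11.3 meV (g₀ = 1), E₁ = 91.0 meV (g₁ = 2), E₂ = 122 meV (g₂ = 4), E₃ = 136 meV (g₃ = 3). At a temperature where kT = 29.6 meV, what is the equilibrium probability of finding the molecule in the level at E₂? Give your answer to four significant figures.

Eᵢ/kT = 0.381757, 3.07432, 4.12162, 4.59459.
Z = Σ gᵢe^(−Eᵢ/kT) = 1·e^(−0.381757) + 2·e^(−3.07432) + 4·e^(−4.12162) + 3·e^(−4.59459) = 0.682661 + 0.0924421 + 0.0648729 + 0.0303191 = 0.870295.
P₂ = g₂ e^(−E₂/kT) / Z = 0.0648729/0.870295 = 0.07454.

0.07454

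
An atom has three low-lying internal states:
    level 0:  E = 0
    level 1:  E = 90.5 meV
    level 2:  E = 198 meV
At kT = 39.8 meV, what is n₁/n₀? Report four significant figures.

0.1029

n₁/n₀ = exp[−(E₁−E₀)/kT] = exp(−(90.5 meV)/(39.8 meV)) = exp(-2.27387) = 0.1029.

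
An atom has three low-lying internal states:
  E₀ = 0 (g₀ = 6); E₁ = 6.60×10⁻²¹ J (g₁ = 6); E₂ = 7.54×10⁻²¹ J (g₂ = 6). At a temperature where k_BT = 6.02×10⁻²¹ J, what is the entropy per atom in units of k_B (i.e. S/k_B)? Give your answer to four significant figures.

Eᵢ/kT = 0, 1.09635, 1.25249.
Z = Σ gᵢe^(−Eᵢ/kT) = 6·e^(−0) + 6·e^(−1.09635) + 6·e^(−1.25249) = 6.00000 + 2.00453 + 1.71475 = 9.71928.
⟨E⟩ = Σ EᵢPᵢ = 2.69147 ×10⁻²¹ J.
S/k_B = ln Z + ⟨E⟩/kT = ln(9.71928) + 2.69147/6.02 = 2.27411 + 0.447088 = 2.721.

2.721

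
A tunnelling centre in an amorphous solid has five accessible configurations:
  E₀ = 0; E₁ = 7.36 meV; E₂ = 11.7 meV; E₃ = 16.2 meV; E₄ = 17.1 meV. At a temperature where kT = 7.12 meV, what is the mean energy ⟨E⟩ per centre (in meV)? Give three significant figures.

4.65 meV

Eᵢ/kT = 0, 1.0337, 1.6433, 2.2753, 2.4017.
Z = Σ e^(−Eᵢ/kT) = e^(−0) + e^(−1.0337) + e^(−1.6433) + e^(−2.2753) + e^(−2.4017) = 1.0000 + 0.35569 + 0.19334 + 0.10277 + 0.090564 = 1.7424.
⟨E⟩ = Σ Eᵢ e^(−Eᵢ/kT) / Z = (0·1.0000 + 7.36·0.35569 + 11.7·0.19334 + 16.2·0.10277 + 17.1·0.090564) / 1.7424 = 4.65 meV.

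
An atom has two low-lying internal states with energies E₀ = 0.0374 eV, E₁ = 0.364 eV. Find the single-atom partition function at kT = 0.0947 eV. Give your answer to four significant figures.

Z = 0.6951

Eᵢ/kT = 0.394931, 3.84372.
Z = Σ e^(−Eᵢ/kT) = e^(−0.394931) + e^(−3.84372) = 0.673727 + 0.0214138 = 0.695141.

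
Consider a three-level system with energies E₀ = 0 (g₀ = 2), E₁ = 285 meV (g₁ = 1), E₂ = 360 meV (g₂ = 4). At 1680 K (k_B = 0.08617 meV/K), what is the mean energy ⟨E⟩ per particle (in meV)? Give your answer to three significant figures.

64.5 meV

k_BT = 0.08617 × 1680 K = 144.77 meV.
Eᵢ/kT = 0, 1.9686, 2.4867.
Z = Σ gᵢe^(−Eᵢ/kT) = 2·e^(−0) + 1·e^(−1.9686) + 4·e^(−2.4867) = 2.0000 + 0.13965 + 0.33274 = 2.4724.
⟨E⟩ = Σ Eᵢ gᵢe^(−Eᵢ/kT) / Z = (0·2.0000 + 285·0.13965 + 360·0.33274) / 2.4724 = 64.5 meV.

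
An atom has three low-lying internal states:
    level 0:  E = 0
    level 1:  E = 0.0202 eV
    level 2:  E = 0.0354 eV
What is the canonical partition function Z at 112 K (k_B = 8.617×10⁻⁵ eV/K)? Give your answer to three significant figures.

Z = 1.15

k_BT = 8.617×10⁻⁵ × 112 K = 0.0096510 eV.
Eᵢ/kT = 0, 2.0930, 3.6680.
Z = Σ e^(−Eᵢ/kT) = e^(−0) + e^(−2.0930) + e^(−3.6680) = 1.0000 + 0.12332 + 0.025527 = 1.1488.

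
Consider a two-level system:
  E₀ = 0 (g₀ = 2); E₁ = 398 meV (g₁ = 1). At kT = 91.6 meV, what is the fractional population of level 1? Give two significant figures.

0.0064

Eᵢ/kT = 0, 4.345.
Z = Σ gᵢe^(−Eᵢ/kT) = 2·e^(−0) + 1·e^(−4.345) = 2.000 + 0.01297 = 2.013.
P₁ = g₁ e^(−E₁/kT) / Z = 0.01297/2.013 = 0.0064.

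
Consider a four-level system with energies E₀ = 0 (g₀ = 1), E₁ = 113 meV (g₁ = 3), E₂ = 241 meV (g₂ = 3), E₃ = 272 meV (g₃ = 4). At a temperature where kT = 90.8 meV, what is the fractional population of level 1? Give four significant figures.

0.3798

Eᵢ/kT = 0, 1.24449, 2.65419, 2.99559.
Z = Σ gᵢe^(−Eᵢ/kT) = 1·e^(−0) + 3·e^(−1.24449) + 3·e^(−2.65419) + 4·e^(−2.99559) = 1.00000 + 0.864263 + 0.211067 + 0.200028 = 2.27536.
P₁ = g₁ e^(−E₁/kT) / Z = 0.864263/2.27536 = 0.3798.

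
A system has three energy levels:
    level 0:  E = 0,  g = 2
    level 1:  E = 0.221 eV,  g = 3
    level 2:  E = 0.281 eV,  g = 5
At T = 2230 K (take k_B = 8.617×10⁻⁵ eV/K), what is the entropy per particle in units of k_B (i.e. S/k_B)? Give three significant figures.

k_BT = 8.617×10⁻⁵ × 2230 K = 0.19216 eV.
Eᵢ/kT = 0, 1.1501, 1.4623.
Z = Σ gᵢe^(−Eᵢ/kT) = 2·e^(−0) + 3·e^(−1.1501) + 5·e^(−1.4623) = 2.0000 + 0.94982 + 1.1585 = 4.1083.
⟨E⟩ = Σ EᵢPᵢ = 0.13033 eV.
S/k_B = ln Z + ⟨E⟩/kT = ln(4.1083) + 0.13033/0.19216 = 1.4130 + 0.67824 = 2.09.

2.09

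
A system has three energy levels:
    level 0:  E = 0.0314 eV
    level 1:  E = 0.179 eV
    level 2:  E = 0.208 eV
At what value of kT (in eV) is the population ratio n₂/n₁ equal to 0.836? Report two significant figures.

0.16 eV

n₂/n₁ = exp[−(E₂−E₁)/kT] = 0.836.
⇒ (E₂−E₁)/kT = ln(1/0.836) = ln(1.196) = 0.1790.
kT = 0.029 eV / 0.1790 = 0.16 eV.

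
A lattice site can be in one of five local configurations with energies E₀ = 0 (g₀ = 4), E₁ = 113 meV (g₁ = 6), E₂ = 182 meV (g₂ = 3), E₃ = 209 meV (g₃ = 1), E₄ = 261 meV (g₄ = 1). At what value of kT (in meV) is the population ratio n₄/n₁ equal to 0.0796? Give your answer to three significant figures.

200 meV

n₄/n₁ = (g₄/g₁) exp[−(E₄−E₁)/kT] = 0.0796.
⇒ (E₄−E₁)/kT = ln((1/6)/0.0796) = ln(2.0938) = 0.73898.
kT = 148 meV / 0.73898 = 200 meV.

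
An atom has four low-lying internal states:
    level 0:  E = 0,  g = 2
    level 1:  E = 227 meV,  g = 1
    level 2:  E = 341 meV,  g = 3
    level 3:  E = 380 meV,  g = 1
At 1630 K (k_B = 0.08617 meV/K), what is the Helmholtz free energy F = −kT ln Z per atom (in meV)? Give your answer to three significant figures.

k_BT = 0.08617 × 1630 K = 140.46 meV.
Eᵢ/kT = 0, 1.6161, 2.4277, 2.7054.
Z = Σ gᵢe^(−Eᵢ/kT) = 2·e^(−0) + 1·e^(−1.6161) + 3·e^(−2.4277) + 1·e^(−2.7054) = 2.0000 + 0.19867 + 0.26472 + 0.066844 = 2.5302.
F = −kT ln Z = −140.46 × ln(2.5302) = −140.46 × 0.92830 = -130 meV.

-130 meV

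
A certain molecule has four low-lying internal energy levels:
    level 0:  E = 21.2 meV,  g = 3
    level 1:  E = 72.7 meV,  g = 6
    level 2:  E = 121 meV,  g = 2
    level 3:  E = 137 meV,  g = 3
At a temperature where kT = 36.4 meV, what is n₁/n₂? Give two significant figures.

n₁/n₂ = (g₁/g₂) exp[−(E₁−E₂)/kT] = (6/2) × exp(−(-48.3 meV)/(36.4 meV)) = (6/2) × exp(1.327) = 11.

11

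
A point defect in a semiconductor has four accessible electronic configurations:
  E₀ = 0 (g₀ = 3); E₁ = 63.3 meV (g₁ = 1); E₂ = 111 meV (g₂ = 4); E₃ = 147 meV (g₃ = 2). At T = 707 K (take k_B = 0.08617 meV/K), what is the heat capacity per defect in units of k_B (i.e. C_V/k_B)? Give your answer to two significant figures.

0.63

k_BT = 0.08617 × 707 K = 60.92 meV.
Eᵢ/kT = 0, 1.039, 1.822, 2.413.
Z = Σ gᵢe^(−Eᵢ/kT) = 3·e^(−0) + 1·e^(−1.039) + 4·e^(−1.822) + 2·e^(−2.413) = 3.000 + 0.3538 + 0.6468 + 0.1791 = 4.180.
⟨E⟩ = 28.83 meV, ⟨E²⟩ = 3172 meV².
C_V/k_B = (⟨E²⟩ − ⟨E⟩²)/(kT)² = (3172 − 831.2)/3711 = 0.63.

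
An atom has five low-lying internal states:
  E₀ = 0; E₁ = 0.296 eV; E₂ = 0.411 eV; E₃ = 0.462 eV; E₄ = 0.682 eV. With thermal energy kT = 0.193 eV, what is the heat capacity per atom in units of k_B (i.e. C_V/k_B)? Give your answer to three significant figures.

0.942

Eᵢ/kT = 0, 1.5337, 2.1295, 2.3938, 3.5337.
Z = Σ e^(−Eᵢ/kT) = e^(−0) + e^(−1.5337) + e^(−2.1295) + e^(−2.3938) + e^(−3.5337) = 1.0000 + 0.21574 + 0.11890 + 0.091282 + 0.029197 = 1.4551.
⟨E⟩ = 0.12014 eV, ⟨E²⟩ = 0.049516 eV².
C_V/k_B = (⟨E²⟩ − ⟨E⟩²)/(kT)² = (0.049516 − 0.014434)/0.037249 = 0.942.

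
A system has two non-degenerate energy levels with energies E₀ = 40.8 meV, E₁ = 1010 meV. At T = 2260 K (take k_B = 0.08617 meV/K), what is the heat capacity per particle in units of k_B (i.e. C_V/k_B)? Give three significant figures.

0.168

k_BT = 0.08617 × 2260 K = 194.74 meV.
Eᵢ/kT = 0.20951, 5.1864.
Z = Σ e^(−Eᵢ/kT) = e^(−0.20951) + e^(−5.1864) = 0.81098 + 0.0055921 = 0.81657.
⟨E⟩ = 47.437 meV, ⟨E²⟩ = 8639.2 meV².
C_V/k_B = (⟨E²⟩ − ⟨E⟩²)/(kT)² = (8639.2 − 2250.3)/37924 = 0.168.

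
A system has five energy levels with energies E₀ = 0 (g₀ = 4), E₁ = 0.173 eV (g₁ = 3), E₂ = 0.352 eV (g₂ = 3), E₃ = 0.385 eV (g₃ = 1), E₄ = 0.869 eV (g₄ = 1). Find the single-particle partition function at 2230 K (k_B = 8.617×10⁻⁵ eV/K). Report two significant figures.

k_BT = 8.617×10⁻⁵ × 2230 K = 0.1922 eV.
Eᵢ/kT = 0, 0.9001, 1.831, 2.003, 4.521.
Z = Σ gᵢe^(−Eᵢ/kT) = 4·e^(−0) + 3·e^(−0.9001) + 3·e^(−1.831) + 1·e^(−2.003) + 1·e^(−4.521) = 4.000 + 1.220 + 0.4808 + 0.1349 + 0.01088 = 5.847.

Z = 5.8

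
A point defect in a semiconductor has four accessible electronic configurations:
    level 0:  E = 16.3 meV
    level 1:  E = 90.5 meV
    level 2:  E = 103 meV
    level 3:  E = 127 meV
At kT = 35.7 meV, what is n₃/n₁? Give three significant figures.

0.360

n₃/n₁ = exp[−(E₃−E₁)/kT] = exp(−(36.5 meV)/(35.7 meV)) = exp(-1.0224) = 0.360.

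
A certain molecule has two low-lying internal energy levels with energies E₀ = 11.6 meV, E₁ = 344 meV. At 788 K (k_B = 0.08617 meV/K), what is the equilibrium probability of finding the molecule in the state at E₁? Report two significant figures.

k_BT = 0.08617 × 788 K = 67.90 meV.
Eᵢ/kT = 0.1708, 5.066.
Z = Σ e^(−Eᵢ/kT) = e^(−0.1708) + e^(−5.066) = 0.8430 + 0.006308 = 0.8493.
P₁ = e^(−E₁/kT) / Z = 0.006308/0.8493 = 0.0074.

0.0074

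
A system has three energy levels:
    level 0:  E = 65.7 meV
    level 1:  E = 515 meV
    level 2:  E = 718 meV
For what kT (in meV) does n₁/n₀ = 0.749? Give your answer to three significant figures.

n₁/n₀ = exp[−(E₁−E₀)/kT] = 0.749.
⇒ (E₁−E₀)/kT = ln(1/0.749) = ln(1.3351) = 0.28901.
kT = 449.3 meV / 0.28901 = 1550 meV.

1550 meV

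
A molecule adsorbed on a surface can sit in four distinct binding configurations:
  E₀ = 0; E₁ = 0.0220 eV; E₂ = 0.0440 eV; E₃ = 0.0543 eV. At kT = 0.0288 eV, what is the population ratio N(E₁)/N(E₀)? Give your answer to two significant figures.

n₁/n₀ = exp[−(E₁−E₀)/kT] = exp(−(0.0220 eV)/(0.0288 eV)) = exp(-0.7639) = 0.47.

0.47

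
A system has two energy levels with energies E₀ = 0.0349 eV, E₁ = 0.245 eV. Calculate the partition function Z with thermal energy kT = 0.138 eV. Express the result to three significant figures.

Z = 0.946

Eᵢ/kT = 0.25290, 1.7754.
Z = Σ e^(−Eᵢ/kT) = e^(−0.25290) + e^(−1.7754) = 0.77655 + 0.16942 = 0.94597.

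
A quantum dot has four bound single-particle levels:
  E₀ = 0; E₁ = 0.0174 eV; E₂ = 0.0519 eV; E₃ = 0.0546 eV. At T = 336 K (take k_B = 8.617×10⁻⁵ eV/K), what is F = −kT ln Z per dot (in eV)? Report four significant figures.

-0.01807 eV

k_BT = 8.617×10⁻⁵ × 336 K = 0.0289531 eV.
Eᵢ/kT = 0, 0.600972, 1.79255, 1.88581.
Z = Σ e^(−Eᵢ/kT) = e^(−0) + e^(−0.600972) + e^(−1.79255) + e^(−1.88581) = 1.00000 + 0.548278 + 0.166535 + 0.151706 = 1.86652.
F = −kT ln Z = −0.0289531 × ln(1.86652) = −0.0289531 × 0.624076 = -0.01807 eV.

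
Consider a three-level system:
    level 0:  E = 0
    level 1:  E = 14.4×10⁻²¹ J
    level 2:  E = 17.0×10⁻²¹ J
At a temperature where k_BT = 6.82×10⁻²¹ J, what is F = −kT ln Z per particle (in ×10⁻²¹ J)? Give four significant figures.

Eᵢ/kT = 0, 2.11144, 2.49267.
Z = Σ e^(−Eᵢ/kT) = e^(−0) + e^(−2.11144) + e^(−2.49267) = 1.00000 + 0.121064 + 0.0826889 = 1.20375.
F = −kT ln Z = −6.82 × ln(1.20375) = −6.82 × 0.185442 = -1.265 ×10⁻²¹ J.

-1.265 ×10⁻²¹ J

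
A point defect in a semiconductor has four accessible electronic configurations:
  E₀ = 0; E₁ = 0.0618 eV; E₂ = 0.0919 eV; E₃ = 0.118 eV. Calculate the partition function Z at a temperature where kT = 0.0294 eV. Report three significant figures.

Eᵢ/kT = 0, 2.1020, 3.1259, 4.0136.
Z = Σ e^(−Eᵢ/kT) = e^(−0) + e^(−2.1020) + e^(−3.1259) + e^(−4.0136) = 1.0000 + 0.12221 + 0.043897 + 0.018068 = 1.1842.

Z = 1.18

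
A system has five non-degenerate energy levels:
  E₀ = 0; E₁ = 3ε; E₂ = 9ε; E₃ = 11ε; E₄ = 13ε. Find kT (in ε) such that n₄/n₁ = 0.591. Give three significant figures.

n₄/n₁ = exp[−(E₄−E₁)/kT] = 0.591.
⇒ (E₄−E₁)/kT = ln(1/0.591) = ln(1.6920) = 0.52591.
kT = 10ε / 0.52591 = 19.0 ε.

19.0 ε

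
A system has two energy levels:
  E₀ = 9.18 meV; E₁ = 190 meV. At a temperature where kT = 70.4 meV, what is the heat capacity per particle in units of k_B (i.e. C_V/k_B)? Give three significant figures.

Eᵢ/kT = 0.13040, 2.6989.
Z = Σ e^(−Eᵢ/kT) = e^(−0.13040) + e^(−2.6989) = 0.87774 + 0.067279 = 0.94502.
⟨E⟩ = 22.053 meV, ⟨E²⟩ = 2648.3 meV².
C_V/k_B = (⟨E²⟩ − ⟨E⟩²)/(kT)² = (2648.3 − 486.33)/4956.2 = 0.436.

0.436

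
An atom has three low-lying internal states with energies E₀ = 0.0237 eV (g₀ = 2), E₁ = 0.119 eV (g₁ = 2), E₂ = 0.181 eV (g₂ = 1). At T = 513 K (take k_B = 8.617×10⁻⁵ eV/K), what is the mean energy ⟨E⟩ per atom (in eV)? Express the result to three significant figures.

0.0354 eV

k_BT = 8.617×10⁻⁵ × 513 K = 0.044205 eV.
Eᵢ/kT = 0.53614, 2.6920, 4.0946.
Z = Σ gᵢe^(−Eᵢ/kT) = 2·e^(−0.53614) + 2·e^(−2.6920) + 1·e^(−4.0946) = 1.1700 + 0.13549 + 0.016662 = 1.3222.
⟨E⟩ = Σ Eᵢ gᵢe^(−Eᵢ/kT) / Z = (0.0237·1.1700 + 0.119·0.13549 + 0.181·0.016662) / 1.3222 = 0.0354 eV.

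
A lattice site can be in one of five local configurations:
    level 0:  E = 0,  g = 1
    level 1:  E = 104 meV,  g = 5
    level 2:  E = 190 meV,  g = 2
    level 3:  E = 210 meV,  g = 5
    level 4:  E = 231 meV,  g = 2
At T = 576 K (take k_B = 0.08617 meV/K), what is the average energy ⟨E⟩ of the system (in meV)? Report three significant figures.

52.5 meV

k_BT = 0.08617 × 576 K = 49.634 meV.
Eᵢ/kT = 0, 2.0953, 3.8280, 4.2310, 4.6541.
Z = Σ gᵢe^(−Eᵢ/kT) = 1·e^(−0) + 5·e^(−2.0953) + 2·e^(−3.8280) + 5·e^(−4.2310) + 2·e^(−4.6541) = 1.0000 + 0.61517 + 0.043506 + 0.072689 + 0.019045 = 1.7504.
⟨E⟩ = Σ Eᵢ gᵢe^(−Eᵢ/kT) / Z = (0·1.0000 + 104·0.61517 + 190·0.043506 + 210·0.072689 + 231·0.019045) / 1.7504 = 52.5 meV.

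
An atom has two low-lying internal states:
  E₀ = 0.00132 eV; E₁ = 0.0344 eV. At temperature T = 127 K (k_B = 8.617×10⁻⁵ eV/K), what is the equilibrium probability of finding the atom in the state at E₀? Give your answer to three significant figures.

k_BT = 8.617×10⁻⁵ × 127 K = 0.010944 eV.
Eᵢ/kT = 0.12061, 3.1433.
Z = Σ e^(−Eᵢ/kT) = e^(−0.12061) + e^(−3.1433) = 0.88638 + 0.043140 = 0.92952.
P₀ = e^(−E₀/kT) / Z = 0.88638/0.92952 = 0.954.

0.954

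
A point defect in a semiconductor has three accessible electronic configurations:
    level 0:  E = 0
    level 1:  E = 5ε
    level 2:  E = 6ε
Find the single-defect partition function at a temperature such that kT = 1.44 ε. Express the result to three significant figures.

Eᵢ/kT = 0, 3.4722, 4.1667.
Z = Σ e^(−Eᵢ/kT) = e^(−0) + e^(−3.4722) + e^(−4.1667) = 1.0000 + 0.031049 + 0.015503 = 1.0466.

Z = 1.05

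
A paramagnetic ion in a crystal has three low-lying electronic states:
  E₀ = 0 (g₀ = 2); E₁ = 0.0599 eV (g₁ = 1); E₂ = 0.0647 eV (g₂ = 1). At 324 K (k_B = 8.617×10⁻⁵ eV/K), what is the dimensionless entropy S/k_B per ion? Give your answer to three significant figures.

k_BT = 8.617×10⁻⁵ × 324 K = 0.027919 eV.
Eᵢ/kT = 0, 2.1455, 2.3174.
Z = Σ gᵢe^(−Eᵢ/kT) = 2·e^(−0) + 1·e^(−2.1455) + 1·e^(−2.3174) = 2.0000 + 0.11701 + 0.098529 = 2.2155.
⟨E⟩ = Σ EᵢPᵢ = 0.0060410 eV.
S/k_B = ln Z + ⟨E⟩/kT = ln(2.2155) + 0.0060410/0.027919 = 0.79548 + 0.21638 = 1.01.

1.01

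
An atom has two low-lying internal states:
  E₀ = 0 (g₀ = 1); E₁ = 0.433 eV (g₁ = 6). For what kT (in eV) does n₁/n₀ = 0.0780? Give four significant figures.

0.09971 eV

n₁/n₀ = (g₁/g₀) exp[−(E₁−E₀)/kT] = 0.0780.
⇒ (E₁−E₀)/kT = ln((6/1)/0.0780) = ln(76.9231) = 4.34281.
kT = 0.433 eV / 4.34281 = 0.09971 eV.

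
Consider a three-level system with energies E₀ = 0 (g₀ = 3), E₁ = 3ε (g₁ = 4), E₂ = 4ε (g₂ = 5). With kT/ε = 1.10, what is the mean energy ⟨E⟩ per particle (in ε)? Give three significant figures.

Eᵢ/kT = 0, 2.7273, 3.6364.
Z = Σ gᵢe^(−Eᵢ/kT) = 3·e^(−0) + 4·e^(−2.7273) + 5·e^(−3.6364) = 3.0000 + 0.26158 + 0.13174 = 3.3933.
⟨E⟩ = Σ Eᵢ gᵢe^(−Eᵢ/kT) / Z = (0·3.0000 + 3·0.26158 + 4·0.13174) / 3.3933 = 0.387 ε.

0.387 ε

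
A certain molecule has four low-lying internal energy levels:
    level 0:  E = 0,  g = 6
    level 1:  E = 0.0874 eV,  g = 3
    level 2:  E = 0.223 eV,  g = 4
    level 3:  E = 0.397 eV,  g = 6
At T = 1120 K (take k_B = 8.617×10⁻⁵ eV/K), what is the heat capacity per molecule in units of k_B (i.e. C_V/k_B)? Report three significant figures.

0.521

k_BT = 8.617×10⁻⁵ × 1120 K = 0.096510 eV.
Eᵢ/kT = 0, 0.90561, 2.3106, 4.1136.
Z = Σ gᵢe^(−Eᵢ/kT) = 6·e^(−0) + 3·e^(−0.90561) + 4·e^(−2.3106) + 6·e^(−4.1136) = 6.0000 + 1.2129 + 0.39681 + 0.098093 = 7.7078.
⟨E⟩ = 0.030286 eV, ⟨E²⟩ = 0.0057680 eV².
C_V/k_B = (⟨E²⟩ − ⟨E⟩²)/(kT)² = (0.0057680 − 0.00091724)/0.0093142 = 0.521.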